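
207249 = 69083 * 3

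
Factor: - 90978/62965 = -2^1*3^1*5^( - 1 ) * 7^( - 2 )*59^1 = - 354/245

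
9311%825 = 236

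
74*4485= 331890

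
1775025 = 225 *7889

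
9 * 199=1791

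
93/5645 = 93/5645 = 0.02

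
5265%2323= 619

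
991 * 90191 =89379281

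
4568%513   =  464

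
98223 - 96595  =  1628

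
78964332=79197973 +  - 233641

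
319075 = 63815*5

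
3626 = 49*74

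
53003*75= 3975225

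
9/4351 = 9/4351 = 0.00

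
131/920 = 131/920=0.14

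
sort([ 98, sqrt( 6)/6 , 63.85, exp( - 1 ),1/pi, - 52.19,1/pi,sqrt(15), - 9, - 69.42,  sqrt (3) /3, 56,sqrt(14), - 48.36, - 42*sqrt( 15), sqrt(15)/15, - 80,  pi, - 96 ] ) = [ - 42*sqrt( 15) , - 96, - 80,-69.42, - 52.19, - 48.36, - 9,  sqrt (15)/15, 1/pi,1/pi,exp ( - 1),sqrt( 6) /6, sqrt ( 3)/3 , pi,sqrt( 14),sqrt( 15 ),56,  63.85, 98 ]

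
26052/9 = 2894 + 2/3 = 2894.67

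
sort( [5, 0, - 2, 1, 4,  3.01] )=[-2, 0, 1,3.01 , 4,5] 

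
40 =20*2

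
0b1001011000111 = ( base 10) 4807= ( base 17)GAD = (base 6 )34131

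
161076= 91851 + 69225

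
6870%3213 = 444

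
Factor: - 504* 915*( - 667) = 2^3 * 3^3*5^1*7^1*23^1*29^1*61^1 = 307593720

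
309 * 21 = 6489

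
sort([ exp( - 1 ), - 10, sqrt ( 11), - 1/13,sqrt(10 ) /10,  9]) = [ - 10  , - 1/13,sqrt( 10)/10 , exp( - 1),sqrt(11), 9]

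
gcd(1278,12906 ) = 18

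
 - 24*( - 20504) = 492096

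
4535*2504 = 11355640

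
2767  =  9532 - 6765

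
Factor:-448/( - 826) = 32/59 = 2^5*59^ (-1)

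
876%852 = 24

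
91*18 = 1638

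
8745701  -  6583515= 2162186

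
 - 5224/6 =-871 + 1/3  =  - 870.67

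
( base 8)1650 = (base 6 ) 4200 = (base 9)1250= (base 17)341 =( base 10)936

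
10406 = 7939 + 2467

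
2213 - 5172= - 2959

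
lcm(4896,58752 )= 58752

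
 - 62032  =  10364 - 72396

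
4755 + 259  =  5014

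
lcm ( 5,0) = 0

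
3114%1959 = 1155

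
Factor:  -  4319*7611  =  -32871909 = - 3^1*7^1*43^1 * 59^1*617^1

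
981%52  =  45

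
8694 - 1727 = 6967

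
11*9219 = 101409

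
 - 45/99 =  - 5/11 = - 0.45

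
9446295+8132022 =17578317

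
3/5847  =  1/1949  =  0.00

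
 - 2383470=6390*( - 373)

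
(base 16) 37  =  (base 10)55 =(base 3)2001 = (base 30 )1p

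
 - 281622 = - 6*46937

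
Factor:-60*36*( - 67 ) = 2^4*3^3 * 5^1*67^1 = 144720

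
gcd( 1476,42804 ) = 1476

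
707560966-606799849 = 100761117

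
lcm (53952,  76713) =4909632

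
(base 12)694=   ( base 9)1304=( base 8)1720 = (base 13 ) 5A1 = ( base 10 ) 976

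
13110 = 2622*5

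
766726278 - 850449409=- 83723131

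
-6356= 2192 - 8548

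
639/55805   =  639/55805 = 0.01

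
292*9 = 2628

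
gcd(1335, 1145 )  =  5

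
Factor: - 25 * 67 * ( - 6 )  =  2^1*3^1*5^2 * 67^1  =  10050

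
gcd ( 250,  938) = 2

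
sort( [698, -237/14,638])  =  [ - 237/14, 638, 698 ] 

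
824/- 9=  - 824/9 = - 91.56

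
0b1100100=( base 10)100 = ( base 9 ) 121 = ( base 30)3a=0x64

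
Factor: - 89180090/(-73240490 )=8918009/7324049 = 139^( - 1)*991^1* 8999^1  *52691^( - 1 ) 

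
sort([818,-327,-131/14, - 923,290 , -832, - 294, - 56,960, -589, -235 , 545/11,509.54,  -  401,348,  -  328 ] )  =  [  -  923,  -  832,  -  589, - 401,-328 ,  -  327, - 294, - 235 , - 56,  -  131/14,  545/11,290,348, 509.54 , 818,960 ] 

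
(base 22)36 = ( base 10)72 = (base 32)28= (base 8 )110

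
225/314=225/314 = 0.72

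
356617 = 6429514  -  6072897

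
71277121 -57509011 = 13768110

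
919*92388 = 84904572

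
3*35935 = 107805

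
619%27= 25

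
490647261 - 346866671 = 143780590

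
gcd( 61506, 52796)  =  134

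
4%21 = 4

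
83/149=83/149 = 0.56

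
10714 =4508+6206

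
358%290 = 68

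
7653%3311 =1031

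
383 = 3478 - 3095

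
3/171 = 1/57 =0.02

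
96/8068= 24/2017=0.01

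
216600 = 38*5700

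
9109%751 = 97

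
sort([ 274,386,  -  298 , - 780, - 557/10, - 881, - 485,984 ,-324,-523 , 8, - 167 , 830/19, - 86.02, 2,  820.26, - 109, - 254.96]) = [ - 881 ,  -  780,  -  523, - 485,- 324,-298, - 254.96,-167, - 109, - 86.02, - 557/10, 2,8,830/19 , 274,386,820.26,984 ] 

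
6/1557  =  2/519= 0.00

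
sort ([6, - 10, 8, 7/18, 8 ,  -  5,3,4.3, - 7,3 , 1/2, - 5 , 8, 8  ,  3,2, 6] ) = [ - 10,-7, - 5, - 5, 7/18,1/2,  2 , 3,3, 3 , 4.3, 6,6, 8, 8,8, 8 ] 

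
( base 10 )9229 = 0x240d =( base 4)2100031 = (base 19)16AE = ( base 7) 35623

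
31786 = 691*46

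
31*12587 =390197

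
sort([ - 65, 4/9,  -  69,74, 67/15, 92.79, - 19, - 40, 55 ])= [ - 69, - 65, - 40, - 19, 4/9, 67/15, 55,74 , 92.79] 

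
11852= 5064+6788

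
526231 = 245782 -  -280449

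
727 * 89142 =64806234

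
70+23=93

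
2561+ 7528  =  10089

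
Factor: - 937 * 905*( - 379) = 321386315 = 5^1*181^1 *379^1*937^1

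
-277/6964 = -277/6964 =- 0.04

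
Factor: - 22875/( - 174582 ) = 125/954=2^( - 1)*3^( - 2)*5^3*53^( - 1) 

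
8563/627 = 8563/627  =  13.66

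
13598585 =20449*665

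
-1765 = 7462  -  9227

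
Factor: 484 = 2^2*11^2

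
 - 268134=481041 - 749175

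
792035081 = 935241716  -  143206635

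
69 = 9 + 60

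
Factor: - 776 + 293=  -483 = -3^1*7^1*23^1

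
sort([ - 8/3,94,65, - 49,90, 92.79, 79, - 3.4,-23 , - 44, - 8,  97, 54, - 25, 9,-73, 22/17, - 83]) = [ - 83, - 73, - 49, - 44,-25, - 23 , - 8, - 3.4 ,-8/3, 22/17,  9, 54 , 65,79, 90, 92.79, 94,97 ]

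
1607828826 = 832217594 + 775611232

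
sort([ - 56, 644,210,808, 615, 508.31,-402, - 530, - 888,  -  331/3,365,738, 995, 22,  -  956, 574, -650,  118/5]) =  [ - 956,-888,-650, - 530,-402, - 331/3,- 56,  22,  118/5,210,365 , 508.31,574,615,644,738,808, 995 ]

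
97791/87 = 1124+1/29= 1124.03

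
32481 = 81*401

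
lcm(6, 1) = 6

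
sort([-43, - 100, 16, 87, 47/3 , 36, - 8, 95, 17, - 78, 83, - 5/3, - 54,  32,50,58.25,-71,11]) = [ - 100, - 78, -71, - 54,-43, - 8,-5/3, 11, 47/3, 16, 17, 32, 36, 50,58.25, 83, 87, 95]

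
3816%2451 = 1365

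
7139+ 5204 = 12343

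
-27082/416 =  - 13541/208 = - 65.10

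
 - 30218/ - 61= 495 + 23/61 = 495.38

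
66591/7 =9513 = 9513.00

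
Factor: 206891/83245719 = 3^ ( -1)*17^( - 1) * 19^1*1039^( - 1 )*1571^( - 1)*10889^1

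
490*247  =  121030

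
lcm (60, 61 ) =3660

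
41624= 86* 484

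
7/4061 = 7/4061 =0.00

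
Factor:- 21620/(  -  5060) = 11^( - 1)*47^1 = 47/11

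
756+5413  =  6169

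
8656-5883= 2773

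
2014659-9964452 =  - 7949793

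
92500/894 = 46250/447 = 103.47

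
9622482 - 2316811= 7305671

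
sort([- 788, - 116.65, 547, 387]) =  [ - 788,-116.65, 387, 547]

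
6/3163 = 6/3163 = 0.00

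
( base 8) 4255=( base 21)50g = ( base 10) 2221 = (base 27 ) 317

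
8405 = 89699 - 81294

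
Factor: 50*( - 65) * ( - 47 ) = 152750 = 2^1*5^3*13^1*47^1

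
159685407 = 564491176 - 404805769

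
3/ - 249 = - 1/83 = -0.01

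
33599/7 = 4799 + 6/7 = 4799.86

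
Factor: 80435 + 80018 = 160453^1 = 160453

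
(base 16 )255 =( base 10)597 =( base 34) hj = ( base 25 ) NM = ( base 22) 153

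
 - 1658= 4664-6322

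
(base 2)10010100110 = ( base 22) 2A2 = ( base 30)19k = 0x4a6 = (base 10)1190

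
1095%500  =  95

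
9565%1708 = 1025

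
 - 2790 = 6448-9238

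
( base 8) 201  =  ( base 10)129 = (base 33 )3U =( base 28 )4H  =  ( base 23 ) 5e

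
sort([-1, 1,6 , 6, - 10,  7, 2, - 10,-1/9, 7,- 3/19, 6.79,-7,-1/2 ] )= [-10, - 10, - 7,-1  ,-1/2, - 3/19, - 1/9, 1, 2, 6 , 6, 6.79,7,  7 ]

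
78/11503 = 78/11503= 0.01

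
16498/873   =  16498/873 =18.90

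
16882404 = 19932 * 847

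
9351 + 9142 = 18493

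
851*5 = 4255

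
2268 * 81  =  183708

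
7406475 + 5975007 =13381482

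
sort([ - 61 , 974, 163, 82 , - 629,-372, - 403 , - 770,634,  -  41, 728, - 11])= [ - 770 ,-629 , -403, -372,  -  61, - 41,-11  ,  82,  163, 634,728,974]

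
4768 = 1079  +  3689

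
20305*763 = 15492715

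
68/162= 34/81 = 0.42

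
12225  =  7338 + 4887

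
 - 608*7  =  -4256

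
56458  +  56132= 112590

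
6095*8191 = 49924145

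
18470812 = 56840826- 38370014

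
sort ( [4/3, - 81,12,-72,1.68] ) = [ - 81, -72,4/3,  1.68, 12]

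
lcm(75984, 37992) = 75984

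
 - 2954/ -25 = 118  +  4/25 = 118.16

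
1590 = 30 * 53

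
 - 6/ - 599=6/599 = 0.01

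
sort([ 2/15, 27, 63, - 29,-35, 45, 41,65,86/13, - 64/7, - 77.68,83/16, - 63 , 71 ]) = [ - 77.68, - 63, - 35,-29, - 64/7,2/15, 83/16, 86/13,27,41, 45, 63,65, 71 ]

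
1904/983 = 1+921/983   =  1.94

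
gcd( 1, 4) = 1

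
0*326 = 0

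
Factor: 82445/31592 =2^(  -  3) * 5^1*359^(  -  1)*1499^1 = 7495/2872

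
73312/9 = 73312/9 = 8145.78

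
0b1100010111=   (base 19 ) 23c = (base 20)1jb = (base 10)791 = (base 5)11131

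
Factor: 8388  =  2^2 *3^2*233^1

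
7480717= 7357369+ 123348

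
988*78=77064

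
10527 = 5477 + 5050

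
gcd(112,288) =16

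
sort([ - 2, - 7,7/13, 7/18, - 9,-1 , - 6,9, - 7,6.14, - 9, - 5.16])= [ - 9, - 9,-7,- 7, - 6, - 5.16,- 2, -1,7/18  ,  7/13,6.14,9]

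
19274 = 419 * 46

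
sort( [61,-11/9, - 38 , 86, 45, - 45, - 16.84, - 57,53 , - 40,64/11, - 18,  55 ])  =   [-57, - 45,-40,-38  ,-18,- 16.84,-11/9,64/11,45  ,  53,55, 61,86] 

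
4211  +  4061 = 8272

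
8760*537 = 4704120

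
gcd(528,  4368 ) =48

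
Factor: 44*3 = 2^2*  3^1*  11^1 = 132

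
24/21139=24/21139 = 0.00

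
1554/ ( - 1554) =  - 1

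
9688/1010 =9 + 299/505= 9.59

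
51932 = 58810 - 6878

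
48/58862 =24/29431=0.00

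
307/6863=307/6863 =0.04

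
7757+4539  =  12296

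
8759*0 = 0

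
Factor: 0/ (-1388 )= 0= 0^1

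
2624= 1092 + 1532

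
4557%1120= 77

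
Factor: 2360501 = 11^1 *13^1*17^1*971^1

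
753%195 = 168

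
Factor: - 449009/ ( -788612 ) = 2^( - 2)*17923^(-1 )*40819^1 = 40819/71692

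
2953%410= 83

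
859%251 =106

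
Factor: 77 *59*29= 7^1 *11^1*29^1*59^1=131747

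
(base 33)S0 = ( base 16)39C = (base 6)4140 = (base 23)1h4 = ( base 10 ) 924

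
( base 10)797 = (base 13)494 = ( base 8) 1435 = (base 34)NF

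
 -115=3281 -3396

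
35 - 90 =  - 55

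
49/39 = 49/39= 1.26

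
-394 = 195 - 589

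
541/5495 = 541/5495 = 0.10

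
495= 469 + 26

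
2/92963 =2/92963 = 0.00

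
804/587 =804/587 = 1.37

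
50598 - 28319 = 22279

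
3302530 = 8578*385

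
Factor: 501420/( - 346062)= - 2^1*5^1 * 61^1*421^(-1 ) = -610/421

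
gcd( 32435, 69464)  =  1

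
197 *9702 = 1911294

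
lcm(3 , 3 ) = 3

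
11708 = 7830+3878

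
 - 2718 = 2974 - 5692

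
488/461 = 488/461=1.06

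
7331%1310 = 781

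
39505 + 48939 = 88444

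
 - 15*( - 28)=420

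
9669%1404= 1245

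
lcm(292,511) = 2044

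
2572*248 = 637856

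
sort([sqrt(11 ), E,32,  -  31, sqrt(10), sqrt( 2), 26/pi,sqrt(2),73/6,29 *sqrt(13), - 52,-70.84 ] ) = [ - 70.84, - 52,- 31,sqrt( 2 ),sqrt(2),  E,sqrt(10), sqrt ( 11), 26/pi,73/6,32,29*sqrt( 13)]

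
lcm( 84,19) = 1596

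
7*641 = 4487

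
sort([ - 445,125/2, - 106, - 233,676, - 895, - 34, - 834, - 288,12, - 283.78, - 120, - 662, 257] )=[ - 895,- 834, - 662 , - 445, - 288, - 283.78, - 233, - 120, - 106, - 34, 12,125/2,257 , 676]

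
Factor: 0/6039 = 0^1 = 0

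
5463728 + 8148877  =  13612605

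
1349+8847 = 10196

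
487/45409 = 487/45409 = 0.01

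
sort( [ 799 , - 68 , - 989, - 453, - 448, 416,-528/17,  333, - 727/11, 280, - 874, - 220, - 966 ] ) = [-989,  -  966,-874, - 453, - 448,-220, - 68, - 727/11,  -  528/17, 280,333,416, 799]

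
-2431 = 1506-3937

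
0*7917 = 0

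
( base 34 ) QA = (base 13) 53a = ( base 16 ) 37E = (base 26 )18A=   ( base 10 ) 894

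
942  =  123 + 819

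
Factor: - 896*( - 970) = 869120 = 2^8*5^1*7^1* 97^1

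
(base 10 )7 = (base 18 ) 7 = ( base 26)7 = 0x7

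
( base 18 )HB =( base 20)FH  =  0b100111101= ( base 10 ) 317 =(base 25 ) ch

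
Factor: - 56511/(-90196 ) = 2^( - 2) * 3^3 * 7^1* 13^1*23^1*22549^( - 1)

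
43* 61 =2623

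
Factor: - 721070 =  - 2^1*5^1* 7^1 * 10301^1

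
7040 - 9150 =-2110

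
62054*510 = 31647540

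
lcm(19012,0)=0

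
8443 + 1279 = 9722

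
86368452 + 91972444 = 178340896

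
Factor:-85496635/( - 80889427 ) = 5^1*7^1*23^1* 607^( -1 )*106207^1*133261^( - 1)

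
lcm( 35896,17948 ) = 35896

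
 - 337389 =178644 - 516033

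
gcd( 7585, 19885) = 205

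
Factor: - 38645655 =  - 3^1*5^1 * 71^1*131^1*277^1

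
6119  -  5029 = 1090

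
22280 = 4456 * 5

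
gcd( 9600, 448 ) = 64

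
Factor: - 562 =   -  2^1 * 281^1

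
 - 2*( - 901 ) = 1802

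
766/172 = 4 + 39/86 = 4.45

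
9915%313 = 212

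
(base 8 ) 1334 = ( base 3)1000010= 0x2dc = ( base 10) 732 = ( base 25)147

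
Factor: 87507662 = 2^1*11^1*3977621^1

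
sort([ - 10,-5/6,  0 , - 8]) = [- 10, - 8, - 5/6 , 0 ] 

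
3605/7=515 = 515.00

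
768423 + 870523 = 1638946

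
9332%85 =67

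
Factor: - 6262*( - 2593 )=16237366 = 2^1*31^1*101^1 * 2593^1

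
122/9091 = 122/9091 = 0.01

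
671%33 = 11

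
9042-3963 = 5079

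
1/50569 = 1/50569 =0.00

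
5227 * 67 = 350209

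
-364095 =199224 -563319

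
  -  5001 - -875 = -4126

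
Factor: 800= 2^5*5^2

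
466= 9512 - 9046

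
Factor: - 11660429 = - 11^1*1060039^1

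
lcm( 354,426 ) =25134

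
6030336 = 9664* 624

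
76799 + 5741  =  82540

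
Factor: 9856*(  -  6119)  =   - 60308864= -  2^7*7^1*  11^1*29^1*211^1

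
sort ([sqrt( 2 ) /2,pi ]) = [ sqrt( 2 ) /2,pi] 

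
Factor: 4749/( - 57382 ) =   -  2^( - 1) * 3^1*13^( - 1)*1583^1*2207^ ( - 1)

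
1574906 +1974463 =3549369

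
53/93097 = 53/93097 = 0.00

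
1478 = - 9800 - -11278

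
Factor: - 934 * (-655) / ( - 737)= - 2^1* 5^1*11^( - 1 )*67^( - 1 )*131^1*467^1=- 611770/737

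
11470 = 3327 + 8143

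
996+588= 1584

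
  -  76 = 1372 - 1448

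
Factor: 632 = 2^3*79^1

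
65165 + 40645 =105810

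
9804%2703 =1695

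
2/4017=2/4017= 0.00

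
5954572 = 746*7982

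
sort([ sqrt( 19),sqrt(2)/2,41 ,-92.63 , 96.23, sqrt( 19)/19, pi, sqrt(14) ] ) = [-92.63,sqrt(19 )/19,  sqrt( 2)/2,pi, sqrt(14), sqrt ( 19), 41, 96.23] 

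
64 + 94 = 158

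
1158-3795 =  -2637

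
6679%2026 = 601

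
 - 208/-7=208/7 = 29.71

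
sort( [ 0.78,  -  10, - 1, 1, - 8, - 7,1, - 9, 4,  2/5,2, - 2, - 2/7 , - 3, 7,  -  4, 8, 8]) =[ - 10, - 9 ,-8 , - 7, - 4, - 3 , - 2,-1,-2/7,2/5,0.78 , 1, 1  ,  2,4, 7,8,8 ]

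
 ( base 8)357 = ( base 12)17B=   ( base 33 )78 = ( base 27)8n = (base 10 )239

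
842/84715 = 842/84715 = 0.01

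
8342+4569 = 12911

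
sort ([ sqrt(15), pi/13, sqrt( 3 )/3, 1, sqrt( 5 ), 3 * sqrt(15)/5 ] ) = [pi/13,  sqrt( 3 ) /3,1, sqrt(5 ),3*sqrt (15 )/5,sqrt(15)]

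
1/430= 1/430 = 0.00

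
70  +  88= 158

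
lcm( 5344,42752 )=42752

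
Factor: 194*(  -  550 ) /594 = - 2^1*3^( - 3)*5^2*97^1= - 4850/27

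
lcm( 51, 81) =1377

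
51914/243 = 51914/243= 213.64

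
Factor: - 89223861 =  - 3^1*197^1*223^1 * 677^1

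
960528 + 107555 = 1068083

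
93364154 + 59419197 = 152783351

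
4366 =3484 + 882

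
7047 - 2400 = 4647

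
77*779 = 59983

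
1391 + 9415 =10806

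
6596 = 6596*1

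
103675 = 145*715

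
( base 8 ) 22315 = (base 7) 36316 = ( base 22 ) JA5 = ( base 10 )9421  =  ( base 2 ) 10010011001101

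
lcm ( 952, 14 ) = 952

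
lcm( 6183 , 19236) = 173124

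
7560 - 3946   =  3614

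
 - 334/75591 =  - 334/75591 = -0.00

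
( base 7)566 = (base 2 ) 100100101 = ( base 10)293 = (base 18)g5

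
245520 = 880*279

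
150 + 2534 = 2684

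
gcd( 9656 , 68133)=1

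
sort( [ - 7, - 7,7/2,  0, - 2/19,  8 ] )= [ - 7 , - 7 , - 2/19,0,  7/2,8 ]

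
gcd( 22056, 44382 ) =6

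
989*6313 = 6243557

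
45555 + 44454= 90009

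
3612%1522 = 568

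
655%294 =67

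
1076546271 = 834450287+242095984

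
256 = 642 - 386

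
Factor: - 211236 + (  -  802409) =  - 1013645 = - 5^1*202729^1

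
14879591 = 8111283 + 6768308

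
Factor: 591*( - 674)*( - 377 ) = 150171918 = 2^1*3^1 * 13^1 * 29^1 * 197^1*337^1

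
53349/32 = 53349/32  =  1667.16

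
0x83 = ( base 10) 131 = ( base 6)335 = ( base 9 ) 155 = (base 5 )1011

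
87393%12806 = 10557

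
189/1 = 189 = 189.00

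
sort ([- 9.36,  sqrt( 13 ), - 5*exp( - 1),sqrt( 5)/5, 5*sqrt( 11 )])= [ - 9.36,-5*exp (-1 ),sqrt( 5 )/5,sqrt( 13 ),5*sqrt(11)]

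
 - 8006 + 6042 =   -  1964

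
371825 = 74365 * 5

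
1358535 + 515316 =1873851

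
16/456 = 2/57 = 0.04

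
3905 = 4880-975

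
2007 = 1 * 2007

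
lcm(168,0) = 0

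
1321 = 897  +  424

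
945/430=2 + 17/86 = 2.20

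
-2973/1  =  -2973  =  -2973.00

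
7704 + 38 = 7742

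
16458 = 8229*2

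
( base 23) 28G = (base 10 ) 1258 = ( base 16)4EA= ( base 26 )1MA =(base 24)24A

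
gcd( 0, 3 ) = 3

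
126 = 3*42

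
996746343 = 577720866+419025477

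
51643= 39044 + 12599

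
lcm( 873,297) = 28809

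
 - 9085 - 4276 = - 13361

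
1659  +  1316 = 2975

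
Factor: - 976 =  - 2^4*61^1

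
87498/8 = 43749/4 =10937.25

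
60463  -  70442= - 9979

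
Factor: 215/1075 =1/5 =5^( - 1)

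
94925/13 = 7301 + 12/13 = 7301.92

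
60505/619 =97 + 462/619 = 97.75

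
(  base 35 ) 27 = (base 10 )77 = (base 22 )3b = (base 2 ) 1001101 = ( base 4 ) 1031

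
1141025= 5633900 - 4492875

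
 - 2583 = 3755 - 6338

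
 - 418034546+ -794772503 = -1212807049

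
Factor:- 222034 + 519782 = 2^2*11^1*67^1 * 101^1 = 297748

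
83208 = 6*13868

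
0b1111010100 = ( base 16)3d4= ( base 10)980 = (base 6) 4312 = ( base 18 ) 308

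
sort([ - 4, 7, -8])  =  [ - 8, - 4,7]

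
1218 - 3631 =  - 2413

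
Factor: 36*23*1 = 2^2 *3^2*23^1 = 828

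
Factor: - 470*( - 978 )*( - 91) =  - 2^2*3^1*5^1*7^1* 13^1*47^1*163^1 = - 41829060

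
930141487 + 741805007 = 1671946494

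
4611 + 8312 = 12923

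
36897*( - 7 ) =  - 258279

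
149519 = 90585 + 58934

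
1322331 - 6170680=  - 4848349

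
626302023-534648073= 91653950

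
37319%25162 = 12157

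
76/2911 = 76/2911 = 0.03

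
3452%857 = 24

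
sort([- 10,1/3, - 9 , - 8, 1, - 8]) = [ - 10 , - 9, - 8,  -  8,1/3 , 1 ] 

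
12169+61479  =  73648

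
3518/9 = 3518/9  =  390.89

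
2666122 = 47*56726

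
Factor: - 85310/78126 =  - 3^(-1)*5^1*19^1*29^(-1 ) = - 95/87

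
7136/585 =12 + 116/585 = 12.20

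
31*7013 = 217403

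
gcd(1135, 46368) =1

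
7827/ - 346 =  - 23 +131/346= - 22.62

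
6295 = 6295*1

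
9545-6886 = 2659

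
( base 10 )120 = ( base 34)3i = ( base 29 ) 44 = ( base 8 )170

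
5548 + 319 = 5867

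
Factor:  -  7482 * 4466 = -2^2*3^1 * 7^1*11^1*29^2* 43^1 = -33414612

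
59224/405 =59224/405 = 146.23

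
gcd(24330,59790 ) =30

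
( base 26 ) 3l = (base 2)1100011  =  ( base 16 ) 63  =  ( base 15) 69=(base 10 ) 99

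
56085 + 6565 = 62650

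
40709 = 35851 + 4858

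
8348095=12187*685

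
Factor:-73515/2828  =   - 2^(-2)*3^1 * 5^1*7^(-1 ) * 13^2*29^1 * 101^( - 1)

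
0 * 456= 0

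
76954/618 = 38477/309  =  124.52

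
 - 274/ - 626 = 137/313 = 0.44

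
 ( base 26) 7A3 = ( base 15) 1730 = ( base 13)2373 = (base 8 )11603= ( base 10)4995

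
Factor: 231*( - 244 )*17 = -958188 = - 2^2 * 3^1 *7^1*11^1*17^1 * 61^1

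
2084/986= 1042/493 = 2.11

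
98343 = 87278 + 11065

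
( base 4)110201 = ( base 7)3554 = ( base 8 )2441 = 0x521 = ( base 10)1313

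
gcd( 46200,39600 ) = 6600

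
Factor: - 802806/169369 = -2^1*3^1*133801^1*169369^( - 1 )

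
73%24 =1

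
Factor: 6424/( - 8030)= - 2^2*5^(- 1) = -4/5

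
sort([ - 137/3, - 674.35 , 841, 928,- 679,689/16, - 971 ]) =[ - 971,-679 , - 674.35, - 137/3,689/16 , 841, 928] 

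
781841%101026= 74659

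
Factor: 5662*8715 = 49344330 = 2^1*3^1*5^1*7^1*19^1 *83^1*149^1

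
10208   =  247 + 9961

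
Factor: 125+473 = 598 = 2^1*13^1*23^1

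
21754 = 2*10877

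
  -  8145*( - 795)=6475275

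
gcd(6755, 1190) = 35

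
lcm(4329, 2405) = 21645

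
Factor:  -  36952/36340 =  - 2^1*5^(-1 )*23^ ( - 1)* 31^1 * 79^(-1 )*149^1  =  -9238/9085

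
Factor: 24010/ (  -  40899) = -2^1*3^( - 1 )*5^1 * 7^4*13633^( - 1)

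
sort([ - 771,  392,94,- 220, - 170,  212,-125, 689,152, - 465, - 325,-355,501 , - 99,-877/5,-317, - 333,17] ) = [-771,-465, -355,  -  333,-325, - 317,- 220, - 877/5, - 170,-125, - 99,17,94,152, 212,392,501,689] 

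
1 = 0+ 1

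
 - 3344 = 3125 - 6469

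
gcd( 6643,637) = 91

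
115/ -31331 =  - 115/31331 = - 0.00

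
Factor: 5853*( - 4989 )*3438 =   -  100391721246= - 2^1*3^4 * 191^1*1663^1*1951^1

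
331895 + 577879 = 909774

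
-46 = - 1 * 46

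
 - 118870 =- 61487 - 57383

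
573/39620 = 573/39620 = 0.01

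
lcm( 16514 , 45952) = 1056896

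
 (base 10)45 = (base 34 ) 1b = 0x2d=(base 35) 1A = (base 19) 27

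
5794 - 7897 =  - 2103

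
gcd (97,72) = 1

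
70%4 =2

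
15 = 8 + 7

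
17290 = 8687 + 8603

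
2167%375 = 292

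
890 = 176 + 714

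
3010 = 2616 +394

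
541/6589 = 541/6589 = 0.08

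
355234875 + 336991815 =692226690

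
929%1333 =929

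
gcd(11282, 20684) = 2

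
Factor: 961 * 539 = 7^2*11^1 * 31^2 = 517979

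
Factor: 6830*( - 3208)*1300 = -2^6*5^3*13^1*401^1*683^1  =  - 28483832000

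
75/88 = 75/88 = 0.85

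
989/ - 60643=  - 989/60643 = - 0.02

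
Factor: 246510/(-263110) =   -  3^3 * 11^1*317^( - 1) = - 297/317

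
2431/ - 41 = - 60 + 29/41 = - 59.29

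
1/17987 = 1/17987 = 0.00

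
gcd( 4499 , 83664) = 1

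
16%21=16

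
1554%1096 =458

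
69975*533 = 37296675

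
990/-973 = -990/973= -1.02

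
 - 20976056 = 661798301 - 682774357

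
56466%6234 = 360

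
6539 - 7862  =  -1323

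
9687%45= 12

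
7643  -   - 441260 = 448903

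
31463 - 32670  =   - 1207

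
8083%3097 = 1889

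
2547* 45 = 114615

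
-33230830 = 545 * (  -  60974)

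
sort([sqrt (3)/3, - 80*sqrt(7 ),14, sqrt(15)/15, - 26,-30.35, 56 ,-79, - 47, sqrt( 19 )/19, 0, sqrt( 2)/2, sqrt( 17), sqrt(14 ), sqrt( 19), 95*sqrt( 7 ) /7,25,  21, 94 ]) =[ - 80*sqrt( 7), - 79,- 47,-30.35,-26,  0, sqrt(19)/19, sqrt( 15 ) /15, sqrt( 3)/3, sqrt(2 )/2,  sqrt (14 ), sqrt( 17 ), sqrt( 19),14,21, 25, 95*sqrt( 7 ) /7, 56, 94] 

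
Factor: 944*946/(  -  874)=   -  2^4* 11^1*19^( - 1) * 23^(-1)*43^1*59^1 = - 446512/437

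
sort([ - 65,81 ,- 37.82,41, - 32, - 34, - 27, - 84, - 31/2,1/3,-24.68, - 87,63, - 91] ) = [ - 91, - 87, - 84, - 65,-37.82, - 34, - 32, - 27, - 24.68,-31/2, 1/3, 41, 63,81 ] 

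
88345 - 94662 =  - 6317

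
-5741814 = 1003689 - 6745503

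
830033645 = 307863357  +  522170288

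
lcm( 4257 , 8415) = 361845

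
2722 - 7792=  - 5070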